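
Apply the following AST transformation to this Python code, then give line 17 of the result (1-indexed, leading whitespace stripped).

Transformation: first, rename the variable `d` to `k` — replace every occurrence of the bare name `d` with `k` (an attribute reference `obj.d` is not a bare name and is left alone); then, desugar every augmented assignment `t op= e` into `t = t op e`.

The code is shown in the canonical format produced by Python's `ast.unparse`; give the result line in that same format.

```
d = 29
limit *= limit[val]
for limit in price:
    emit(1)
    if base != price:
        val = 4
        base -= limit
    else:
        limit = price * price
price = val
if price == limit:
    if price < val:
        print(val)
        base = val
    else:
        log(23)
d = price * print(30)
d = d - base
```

Transformed code:
k = 29
limit = limit * limit[val]
for limit in price:
    emit(1)
    if base != price:
        val = 4
        base = base - limit
    else:
        limit = price * price
price = val
if price == limit:
    if price < val:
        print(val)
        base = val
    else:
        log(23)
k = price * print(30)
k = k - base

k = price * print(30)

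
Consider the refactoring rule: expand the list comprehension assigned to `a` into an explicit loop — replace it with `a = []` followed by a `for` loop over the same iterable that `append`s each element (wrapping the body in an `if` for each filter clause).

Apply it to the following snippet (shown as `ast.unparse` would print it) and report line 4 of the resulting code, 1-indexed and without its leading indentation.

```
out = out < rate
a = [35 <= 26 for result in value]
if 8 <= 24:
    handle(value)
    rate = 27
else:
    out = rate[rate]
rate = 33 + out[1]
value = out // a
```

Transformed code:
out = out < rate
a = []
for result in value:
    a.append(35 <= 26)
if 8 <= 24:
    handle(value)
    rate = 27
else:
    out = rate[rate]
rate = 33 + out[1]
value = out // a

a.append(35 <= 26)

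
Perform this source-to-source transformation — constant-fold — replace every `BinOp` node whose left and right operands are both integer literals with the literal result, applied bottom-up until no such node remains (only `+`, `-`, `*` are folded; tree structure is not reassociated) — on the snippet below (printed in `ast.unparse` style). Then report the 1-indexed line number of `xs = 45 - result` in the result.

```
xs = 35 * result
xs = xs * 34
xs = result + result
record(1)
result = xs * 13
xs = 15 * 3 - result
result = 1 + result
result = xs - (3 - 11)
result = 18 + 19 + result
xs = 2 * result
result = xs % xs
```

Transformed code:
xs = 35 * result
xs = xs * 34
xs = result + result
record(1)
result = xs * 13
xs = 45 - result
result = 1 + result
result = xs - -8
result = 37 + result
xs = 2 * result
result = xs % xs

6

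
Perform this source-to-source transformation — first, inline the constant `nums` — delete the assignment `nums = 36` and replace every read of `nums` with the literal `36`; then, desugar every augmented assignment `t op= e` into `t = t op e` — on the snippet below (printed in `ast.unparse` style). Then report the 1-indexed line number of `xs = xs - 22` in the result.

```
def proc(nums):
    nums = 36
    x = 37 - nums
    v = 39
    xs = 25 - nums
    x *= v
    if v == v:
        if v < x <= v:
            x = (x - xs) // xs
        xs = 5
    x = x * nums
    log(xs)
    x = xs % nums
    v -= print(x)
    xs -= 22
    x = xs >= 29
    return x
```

14

Transformed code:
def proc(nums):
    x = 37 - 36
    v = 39
    xs = 25 - 36
    x = x * v
    if v == v:
        if v < x <= v:
            x = (x - xs) // xs
        xs = 5
    x = x * 36
    log(xs)
    x = xs % 36
    v = v - print(x)
    xs = xs - 22
    x = xs >= 29
    return x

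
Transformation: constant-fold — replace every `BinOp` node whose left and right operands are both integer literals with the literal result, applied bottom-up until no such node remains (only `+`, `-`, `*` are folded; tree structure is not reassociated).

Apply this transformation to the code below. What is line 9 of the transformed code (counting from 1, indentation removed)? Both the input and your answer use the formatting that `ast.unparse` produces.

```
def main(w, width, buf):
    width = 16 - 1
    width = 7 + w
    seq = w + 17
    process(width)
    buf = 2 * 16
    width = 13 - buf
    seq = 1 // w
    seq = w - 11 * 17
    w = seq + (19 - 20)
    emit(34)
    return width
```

Transformed code:
def main(w, width, buf):
    width = 15
    width = 7 + w
    seq = w + 17
    process(width)
    buf = 32
    width = 13 - buf
    seq = 1 // w
    seq = w - 187
    w = seq + -1
    emit(34)
    return width

seq = w - 187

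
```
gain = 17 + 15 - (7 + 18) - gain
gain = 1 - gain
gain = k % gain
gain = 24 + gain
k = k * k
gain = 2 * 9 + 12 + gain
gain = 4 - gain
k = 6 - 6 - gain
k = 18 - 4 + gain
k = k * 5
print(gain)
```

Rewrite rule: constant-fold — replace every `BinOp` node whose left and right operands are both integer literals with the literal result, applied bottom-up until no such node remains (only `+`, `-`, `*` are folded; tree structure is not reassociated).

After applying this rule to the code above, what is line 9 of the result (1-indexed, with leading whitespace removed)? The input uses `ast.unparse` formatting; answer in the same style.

Transformed code:
gain = 7 - gain
gain = 1 - gain
gain = k % gain
gain = 24 + gain
k = k * k
gain = 30 + gain
gain = 4 - gain
k = 0 - gain
k = 14 + gain
k = k * 5
print(gain)

k = 14 + gain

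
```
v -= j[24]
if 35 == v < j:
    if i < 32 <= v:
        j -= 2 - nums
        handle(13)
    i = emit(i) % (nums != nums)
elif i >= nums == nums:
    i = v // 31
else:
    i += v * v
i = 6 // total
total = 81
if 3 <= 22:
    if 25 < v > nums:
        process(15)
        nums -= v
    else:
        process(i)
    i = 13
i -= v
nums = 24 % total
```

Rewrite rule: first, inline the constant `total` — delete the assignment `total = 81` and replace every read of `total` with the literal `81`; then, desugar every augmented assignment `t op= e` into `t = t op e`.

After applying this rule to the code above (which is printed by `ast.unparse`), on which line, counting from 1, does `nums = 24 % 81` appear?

Transformed code:
v = v - j[24]
if 35 == v < j:
    if i < 32 <= v:
        j = j - (2 - nums)
        handle(13)
    i = emit(i) % (nums != nums)
elif i >= nums == nums:
    i = v // 31
else:
    i = i + v * v
i = 6 // 81
if 3 <= 22:
    if 25 < v > nums:
        process(15)
        nums = nums - v
    else:
        process(i)
    i = 13
i = i - v
nums = 24 % 81

20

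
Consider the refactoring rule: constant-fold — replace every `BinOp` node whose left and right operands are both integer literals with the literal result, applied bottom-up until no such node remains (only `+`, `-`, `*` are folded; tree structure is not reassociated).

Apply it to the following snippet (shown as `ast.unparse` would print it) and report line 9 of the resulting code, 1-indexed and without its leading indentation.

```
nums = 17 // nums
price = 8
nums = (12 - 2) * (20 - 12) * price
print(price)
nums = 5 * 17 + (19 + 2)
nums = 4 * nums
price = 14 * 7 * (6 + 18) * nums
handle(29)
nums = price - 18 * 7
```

nums = price - 126

Transformed code:
nums = 17 // nums
price = 8
nums = 80 * price
print(price)
nums = 106
nums = 4 * nums
price = 2352 * nums
handle(29)
nums = price - 126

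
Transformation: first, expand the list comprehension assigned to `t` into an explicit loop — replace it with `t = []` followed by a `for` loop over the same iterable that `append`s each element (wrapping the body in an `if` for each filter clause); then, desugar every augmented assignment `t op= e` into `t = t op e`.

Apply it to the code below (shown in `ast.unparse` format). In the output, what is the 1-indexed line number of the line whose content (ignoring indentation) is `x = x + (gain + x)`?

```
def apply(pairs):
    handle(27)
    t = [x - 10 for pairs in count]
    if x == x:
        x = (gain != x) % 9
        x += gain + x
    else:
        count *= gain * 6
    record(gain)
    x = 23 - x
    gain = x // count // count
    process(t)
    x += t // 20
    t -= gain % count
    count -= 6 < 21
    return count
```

Transformed code:
def apply(pairs):
    handle(27)
    t = []
    for pairs in count:
        t.append(x - 10)
    if x == x:
        x = (gain != x) % 9
        x = x + (gain + x)
    else:
        count = count * (gain * 6)
    record(gain)
    x = 23 - x
    gain = x // count // count
    process(t)
    x = x + t // 20
    t = t - gain % count
    count = count - (6 < 21)
    return count

8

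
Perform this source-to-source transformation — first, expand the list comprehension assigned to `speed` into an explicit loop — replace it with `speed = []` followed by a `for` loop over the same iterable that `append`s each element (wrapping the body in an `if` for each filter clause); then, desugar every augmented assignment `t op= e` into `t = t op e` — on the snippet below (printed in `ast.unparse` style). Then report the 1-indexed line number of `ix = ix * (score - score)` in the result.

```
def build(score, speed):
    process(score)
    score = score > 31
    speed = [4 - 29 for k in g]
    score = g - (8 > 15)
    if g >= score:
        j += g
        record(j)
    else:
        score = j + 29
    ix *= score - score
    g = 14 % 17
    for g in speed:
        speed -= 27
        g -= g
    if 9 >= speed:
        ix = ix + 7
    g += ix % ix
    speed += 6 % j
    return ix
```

Transformed code:
def build(score, speed):
    process(score)
    score = score > 31
    speed = []
    for k in g:
        speed.append(4 - 29)
    score = g - (8 > 15)
    if g >= score:
        j = j + g
        record(j)
    else:
        score = j + 29
    ix = ix * (score - score)
    g = 14 % 17
    for g in speed:
        speed = speed - 27
        g = g - g
    if 9 >= speed:
        ix = ix + 7
    g = g + ix % ix
    speed = speed + 6 % j
    return ix

13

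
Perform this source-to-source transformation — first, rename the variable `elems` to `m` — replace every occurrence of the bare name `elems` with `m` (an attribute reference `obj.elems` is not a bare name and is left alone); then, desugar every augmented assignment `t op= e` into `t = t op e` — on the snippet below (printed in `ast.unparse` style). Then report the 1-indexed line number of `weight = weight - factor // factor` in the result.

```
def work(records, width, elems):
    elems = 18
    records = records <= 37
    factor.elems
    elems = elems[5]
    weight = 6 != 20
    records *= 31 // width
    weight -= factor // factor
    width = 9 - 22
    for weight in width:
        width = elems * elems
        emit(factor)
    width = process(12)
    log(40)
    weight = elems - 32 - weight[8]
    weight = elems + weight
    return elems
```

8

Transformed code:
def work(records, width, m):
    m = 18
    records = records <= 37
    factor.elems
    m = m[5]
    weight = 6 != 20
    records = records * (31 // width)
    weight = weight - factor // factor
    width = 9 - 22
    for weight in width:
        width = m * m
        emit(factor)
    width = process(12)
    log(40)
    weight = m - 32 - weight[8]
    weight = m + weight
    return m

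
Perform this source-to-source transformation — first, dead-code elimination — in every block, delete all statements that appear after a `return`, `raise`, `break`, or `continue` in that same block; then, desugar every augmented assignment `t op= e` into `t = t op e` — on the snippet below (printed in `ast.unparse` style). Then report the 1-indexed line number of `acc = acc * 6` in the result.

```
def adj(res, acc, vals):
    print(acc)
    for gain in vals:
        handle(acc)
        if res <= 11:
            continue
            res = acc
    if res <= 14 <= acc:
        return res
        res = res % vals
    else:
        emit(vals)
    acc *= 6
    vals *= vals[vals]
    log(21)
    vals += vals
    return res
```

11

Transformed code:
def adj(res, acc, vals):
    print(acc)
    for gain in vals:
        handle(acc)
        if res <= 11:
            continue
    if res <= 14 <= acc:
        return res
    else:
        emit(vals)
    acc = acc * 6
    vals = vals * vals[vals]
    log(21)
    vals = vals + vals
    return res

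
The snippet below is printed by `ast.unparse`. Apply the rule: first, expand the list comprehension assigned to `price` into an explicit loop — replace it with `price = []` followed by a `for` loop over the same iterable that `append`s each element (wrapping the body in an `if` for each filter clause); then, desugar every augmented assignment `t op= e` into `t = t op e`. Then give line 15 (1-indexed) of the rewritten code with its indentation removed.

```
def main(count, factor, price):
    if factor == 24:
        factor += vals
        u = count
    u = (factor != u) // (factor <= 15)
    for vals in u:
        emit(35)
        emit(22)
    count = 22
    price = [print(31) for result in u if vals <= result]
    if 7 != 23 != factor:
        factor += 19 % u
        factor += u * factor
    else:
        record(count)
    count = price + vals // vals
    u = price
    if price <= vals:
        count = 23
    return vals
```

Transformed code:
def main(count, factor, price):
    if factor == 24:
        factor = factor + vals
        u = count
    u = (factor != u) // (factor <= 15)
    for vals in u:
        emit(35)
        emit(22)
    count = 22
    price = []
    for result in u:
        if vals <= result:
            price.append(print(31))
    if 7 != 23 != factor:
        factor = factor + 19 % u
        factor = factor + u * factor
    else:
        record(count)
    count = price + vals // vals
    u = price
    if price <= vals:
        count = 23
    return vals

factor = factor + 19 % u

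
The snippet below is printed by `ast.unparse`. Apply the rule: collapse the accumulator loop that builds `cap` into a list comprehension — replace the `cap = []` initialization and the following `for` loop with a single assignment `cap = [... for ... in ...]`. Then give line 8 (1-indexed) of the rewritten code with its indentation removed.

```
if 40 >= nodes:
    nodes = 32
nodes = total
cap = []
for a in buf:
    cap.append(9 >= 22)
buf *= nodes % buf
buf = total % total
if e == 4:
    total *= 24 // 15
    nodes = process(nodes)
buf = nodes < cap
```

Transformed code:
if 40 >= nodes:
    nodes = 32
nodes = total
cap = [9 >= 22 for a in buf]
buf *= nodes % buf
buf = total % total
if e == 4:
    total *= 24 // 15
    nodes = process(nodes)
buf = nodes < cap

total *= 24 // 15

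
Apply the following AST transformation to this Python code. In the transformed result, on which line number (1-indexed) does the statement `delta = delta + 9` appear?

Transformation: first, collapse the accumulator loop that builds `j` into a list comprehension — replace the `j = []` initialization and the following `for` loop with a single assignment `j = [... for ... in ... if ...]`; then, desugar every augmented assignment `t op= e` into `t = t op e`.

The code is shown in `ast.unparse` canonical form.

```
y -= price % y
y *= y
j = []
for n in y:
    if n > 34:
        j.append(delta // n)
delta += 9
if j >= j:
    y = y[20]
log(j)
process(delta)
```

4

Transformed code:
y = y - price % y
y = y * y
j = [delta // n for n in y if n > 34]
delta = delta + 9
if j >= j:
    y = y[20]
log(j)
process(delta)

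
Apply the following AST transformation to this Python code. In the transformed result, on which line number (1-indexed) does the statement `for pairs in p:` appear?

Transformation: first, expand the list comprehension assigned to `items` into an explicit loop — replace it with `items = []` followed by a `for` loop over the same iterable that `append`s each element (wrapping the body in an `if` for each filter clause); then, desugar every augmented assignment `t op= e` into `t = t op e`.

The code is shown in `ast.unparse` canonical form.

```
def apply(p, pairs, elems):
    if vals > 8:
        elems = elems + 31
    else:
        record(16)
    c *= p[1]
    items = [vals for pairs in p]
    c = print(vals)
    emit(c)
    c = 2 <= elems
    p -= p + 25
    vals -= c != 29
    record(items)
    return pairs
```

8

Transformed code:
def apply(p, pairs, elems):
    if vals > 8:
        elems = elems + 31
    else:
        record(16)
    c = c * p[1]
    items = []
    for pairs in p:
        items.append(vals)
    c = print(vals)
    emit(c)
    c = 2 <= elems
    p = p - (p + 25)
    vals = vals - (c != 29)
    record(items)
    return pairs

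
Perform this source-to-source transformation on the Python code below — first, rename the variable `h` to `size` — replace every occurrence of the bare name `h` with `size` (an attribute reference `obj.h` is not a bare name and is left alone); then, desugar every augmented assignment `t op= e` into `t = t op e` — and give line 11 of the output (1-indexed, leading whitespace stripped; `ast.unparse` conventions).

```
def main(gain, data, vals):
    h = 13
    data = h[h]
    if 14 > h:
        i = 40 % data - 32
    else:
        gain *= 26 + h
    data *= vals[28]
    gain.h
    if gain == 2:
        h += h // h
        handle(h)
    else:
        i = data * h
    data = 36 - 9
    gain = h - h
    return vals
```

size = size + size // size

Transformed code:
def main(gain, data, vals):
    size = 13
    data = size[size]
    if 14 > size:
        i = 40 % data - 32
    else:
        gain = gain * (26 + size)
    data = data * vals[28]
    gain.h
    if gain == 2:
        size = size + size // size
        handle(size)
    else:
        i = data * size
    data = 36 - 9
    gain = size - size
    return vals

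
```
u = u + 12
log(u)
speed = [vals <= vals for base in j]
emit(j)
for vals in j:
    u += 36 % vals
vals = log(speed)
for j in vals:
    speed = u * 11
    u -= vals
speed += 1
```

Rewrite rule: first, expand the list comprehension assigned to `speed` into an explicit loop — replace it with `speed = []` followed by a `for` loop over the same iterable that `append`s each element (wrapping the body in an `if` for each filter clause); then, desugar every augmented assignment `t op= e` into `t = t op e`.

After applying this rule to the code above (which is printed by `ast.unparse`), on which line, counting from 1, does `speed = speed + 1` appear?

Transformed code:
u = u + 12
log(u)
speed = []
for base in j:
    speed.append(vals <= vals)
emit(j)
for vals in j:
    u = u + 36 % vals
vals = log(speed)
for j in vals:
    speed = u * 11
    u = u - vals
speed = speed + 1

13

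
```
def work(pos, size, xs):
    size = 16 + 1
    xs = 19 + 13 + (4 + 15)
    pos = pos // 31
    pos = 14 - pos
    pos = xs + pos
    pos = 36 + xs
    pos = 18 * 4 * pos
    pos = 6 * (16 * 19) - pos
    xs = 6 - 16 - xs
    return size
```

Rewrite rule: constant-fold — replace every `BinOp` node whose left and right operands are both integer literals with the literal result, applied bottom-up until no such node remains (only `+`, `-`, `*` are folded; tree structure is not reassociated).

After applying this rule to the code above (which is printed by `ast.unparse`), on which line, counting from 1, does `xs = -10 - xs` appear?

10

Transformed code:
def work(pos, size, xs):
    size = 17
    xs = 51
    pos = pos // 31
    pos = 14 - pos
    pos = xs + pos
    pos = 36 + xs
    pos = 72 * pos
    pos = 1824 - pos
    xs = -10 - xs
    return size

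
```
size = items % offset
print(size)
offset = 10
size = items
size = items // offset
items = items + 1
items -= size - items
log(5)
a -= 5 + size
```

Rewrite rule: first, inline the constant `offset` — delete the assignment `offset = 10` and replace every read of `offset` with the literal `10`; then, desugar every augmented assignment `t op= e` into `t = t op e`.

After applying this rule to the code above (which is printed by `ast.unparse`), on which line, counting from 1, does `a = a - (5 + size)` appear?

8

Transformed code:
size = items % 10
print(size)
size = items
size = items // 10
items = items + 1
items = items - (size - items)
log(5)
a = a - (5 + size)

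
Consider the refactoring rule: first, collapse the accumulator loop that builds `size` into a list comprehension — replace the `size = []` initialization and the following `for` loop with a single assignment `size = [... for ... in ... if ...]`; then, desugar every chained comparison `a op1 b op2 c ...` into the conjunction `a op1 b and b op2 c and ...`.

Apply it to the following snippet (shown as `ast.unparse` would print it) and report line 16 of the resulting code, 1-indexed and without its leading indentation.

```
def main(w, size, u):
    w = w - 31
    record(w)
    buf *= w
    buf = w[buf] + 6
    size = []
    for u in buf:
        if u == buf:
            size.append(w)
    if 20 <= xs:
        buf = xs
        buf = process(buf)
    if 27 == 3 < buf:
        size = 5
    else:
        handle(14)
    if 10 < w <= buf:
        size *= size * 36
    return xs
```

return xs

Transformed code:
def main(w, size, u):
    w = w - 31
    record(w)
    buf *= w
    buf = w[buf] + 6
    size = [w for u in buf if u == buf]
    if 20 <= xs:
        buf = xs
        buf = process(buf)
    if 27 == 3 and 3 < buf:
        size = 5
    else:
        handle(14)
    if 10 < w and w <= buf:
        size *= size * 36
    return xs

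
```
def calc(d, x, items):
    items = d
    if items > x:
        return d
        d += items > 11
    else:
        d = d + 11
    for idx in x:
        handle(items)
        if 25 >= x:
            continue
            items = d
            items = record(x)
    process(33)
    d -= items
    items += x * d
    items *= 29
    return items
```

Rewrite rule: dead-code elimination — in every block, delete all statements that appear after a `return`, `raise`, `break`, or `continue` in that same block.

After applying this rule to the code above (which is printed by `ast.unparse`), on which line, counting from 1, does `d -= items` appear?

Transformed code:
def calc(d, x, items):
    items = d
    if items > x:
        return d
    else:
        d = d + 11
    for idx in x:
        handle(items)
        if 25 >= x:
            continue
    process(33)
    d -= items
    items += x * d
    items *= 29
    return items

12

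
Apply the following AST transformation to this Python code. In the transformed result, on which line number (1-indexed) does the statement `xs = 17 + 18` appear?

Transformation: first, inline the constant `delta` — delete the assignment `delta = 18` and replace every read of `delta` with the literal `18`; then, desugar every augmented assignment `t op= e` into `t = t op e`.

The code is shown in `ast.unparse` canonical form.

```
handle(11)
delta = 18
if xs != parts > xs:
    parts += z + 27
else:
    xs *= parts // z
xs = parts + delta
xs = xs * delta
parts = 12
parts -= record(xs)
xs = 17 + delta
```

Transformed code:
handle(11)
if xs != parts > xs:
    parts = parts + (z + 27)
else:
    xs = xs * (parts // z)
xs = parts + 18
xs = xs * 18
parts = 12
parts = parts - record(xs)
xs = 17 + 18

10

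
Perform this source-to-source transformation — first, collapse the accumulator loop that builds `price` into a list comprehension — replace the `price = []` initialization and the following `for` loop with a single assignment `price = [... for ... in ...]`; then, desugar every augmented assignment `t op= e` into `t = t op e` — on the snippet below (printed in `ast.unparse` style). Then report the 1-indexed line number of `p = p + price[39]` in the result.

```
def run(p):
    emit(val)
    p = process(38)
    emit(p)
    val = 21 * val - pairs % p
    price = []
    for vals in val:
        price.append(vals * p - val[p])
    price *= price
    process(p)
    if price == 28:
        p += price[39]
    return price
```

10

Transformed code:
def run(p):
    emit(val)
    p = process(38)
    emit(p)
    val = 21 * val - pairs % p
    price = [vals * p - val[p] for vals in val]
    price = price * price
    process(p)
    if price == 28:
        p = p + price[39]
    return price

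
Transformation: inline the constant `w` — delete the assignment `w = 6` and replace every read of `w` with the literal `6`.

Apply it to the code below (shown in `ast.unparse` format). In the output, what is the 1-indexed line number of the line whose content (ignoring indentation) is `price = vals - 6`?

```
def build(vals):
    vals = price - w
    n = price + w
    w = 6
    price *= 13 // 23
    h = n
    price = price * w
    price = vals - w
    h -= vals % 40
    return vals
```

Transformed code:
def build(vals):
    vals = price - 6
    n = price + 6
    price *= 13 // 23
    h = n
    price = price * 6
    price = vals - 6
    h -= vals % 40
    return vals

7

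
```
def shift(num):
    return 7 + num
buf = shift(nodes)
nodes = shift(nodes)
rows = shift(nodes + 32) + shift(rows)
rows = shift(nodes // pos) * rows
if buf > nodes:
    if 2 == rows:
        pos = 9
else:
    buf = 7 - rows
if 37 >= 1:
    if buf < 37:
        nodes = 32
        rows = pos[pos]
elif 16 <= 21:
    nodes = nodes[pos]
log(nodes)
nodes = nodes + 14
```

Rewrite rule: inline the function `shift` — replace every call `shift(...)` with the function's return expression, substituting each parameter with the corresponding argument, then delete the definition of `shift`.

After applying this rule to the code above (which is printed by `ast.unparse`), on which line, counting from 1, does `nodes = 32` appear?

12

Transformed code:
buf = 7 + nodes
nodes = 7 + nodes
rows = 7 + (nodes + 32) + (7 + rows)
rows = (7 + nodes // pos) * rows
if buf > nodes:
    if 2 == rows:
        pos = 9
else:
    buf = 7 - rows
if 37 >= 1:
    if buf < 37:
        nodes = 32
        rows = pos[pos]
elif 16 <= 21:
    nodes = nodes[pos]
log(nodes)
nodes = nodes + 14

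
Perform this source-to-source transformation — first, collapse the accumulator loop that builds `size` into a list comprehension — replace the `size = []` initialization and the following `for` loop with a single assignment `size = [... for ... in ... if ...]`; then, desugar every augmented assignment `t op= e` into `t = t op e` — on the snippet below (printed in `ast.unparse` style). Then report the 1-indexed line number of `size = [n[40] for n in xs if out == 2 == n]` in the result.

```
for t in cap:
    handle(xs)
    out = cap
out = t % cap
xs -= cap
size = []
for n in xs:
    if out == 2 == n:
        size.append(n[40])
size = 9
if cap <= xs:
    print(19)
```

6

Transformed code:
for t in cap:
    handle(xs)
    out = cap
out = t % cap
xs = xs - cap
size = [n[40] for n in xs if out == 2 == n]
size = 9
if cap <= xs:
    print(19)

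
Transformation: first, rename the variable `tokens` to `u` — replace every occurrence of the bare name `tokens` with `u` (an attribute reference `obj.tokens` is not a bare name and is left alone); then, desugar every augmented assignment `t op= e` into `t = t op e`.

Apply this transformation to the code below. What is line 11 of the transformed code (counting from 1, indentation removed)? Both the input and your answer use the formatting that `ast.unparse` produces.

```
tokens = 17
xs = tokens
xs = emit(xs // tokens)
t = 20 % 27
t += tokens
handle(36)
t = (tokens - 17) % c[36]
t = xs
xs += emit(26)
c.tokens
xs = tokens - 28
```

Transformed code:
u = 17
xs = u
xs = emit(xs // u)
t = 20 % 27
t = t + u
handle(36)
t = (u - 17) % c[36]
t = xs
xs = xs + emit(26)
c.tokens
xs = u - 28

xs = u - 28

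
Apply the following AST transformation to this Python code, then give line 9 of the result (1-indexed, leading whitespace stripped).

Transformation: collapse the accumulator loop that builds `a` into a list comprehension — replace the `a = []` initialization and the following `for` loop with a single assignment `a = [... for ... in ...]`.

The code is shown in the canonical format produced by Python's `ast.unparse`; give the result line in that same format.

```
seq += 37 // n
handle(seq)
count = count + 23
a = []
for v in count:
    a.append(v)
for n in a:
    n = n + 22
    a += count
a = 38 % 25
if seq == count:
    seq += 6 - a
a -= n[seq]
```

if seq == count:

Transformed code:
seq += 37 // n
handle(seq)
count = count + 23
a = [v for v in count]
for n in a:
    n = n + 22
    a += count
a = 38 % 25
if seq == count:
    seq += 6 - a
a -= n[seq]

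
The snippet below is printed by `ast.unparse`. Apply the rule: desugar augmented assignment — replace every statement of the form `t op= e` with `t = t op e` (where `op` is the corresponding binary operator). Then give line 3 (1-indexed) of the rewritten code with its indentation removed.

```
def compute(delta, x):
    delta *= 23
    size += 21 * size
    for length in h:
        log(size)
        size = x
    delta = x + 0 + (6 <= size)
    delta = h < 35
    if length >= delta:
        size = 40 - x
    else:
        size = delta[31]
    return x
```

size = size + 21 * size

Transformed code:
def compute(delta, x):
    delta = delta * 23
    size = size + 21 * size
    for length in h:
        log(size)
        size = x
    delta = x + 0 + (6 <= size)
    delta = h < 35
    if length >= delta:
        size = 40 - x
    else:
        size = delta[31]
    return x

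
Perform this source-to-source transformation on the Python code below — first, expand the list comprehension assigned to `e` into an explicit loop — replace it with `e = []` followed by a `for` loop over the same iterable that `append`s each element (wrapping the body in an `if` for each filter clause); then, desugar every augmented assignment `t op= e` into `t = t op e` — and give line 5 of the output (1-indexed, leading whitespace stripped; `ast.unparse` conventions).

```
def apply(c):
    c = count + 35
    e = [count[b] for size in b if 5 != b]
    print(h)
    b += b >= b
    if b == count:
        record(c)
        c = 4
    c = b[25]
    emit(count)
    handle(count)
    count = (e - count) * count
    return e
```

if 5 != b:

Transformed code:
def apply(c):
    c = count + 35
    e = []
    for size in b:
        if 5 != b:
            e.append(count[b])
    print(h)
    b = b + (b >= b)
    if b == count:
        record(c)
        c = 4
    c = b[25]
    emit(count)
    handle(count)
    count = (e - count) * count
    return e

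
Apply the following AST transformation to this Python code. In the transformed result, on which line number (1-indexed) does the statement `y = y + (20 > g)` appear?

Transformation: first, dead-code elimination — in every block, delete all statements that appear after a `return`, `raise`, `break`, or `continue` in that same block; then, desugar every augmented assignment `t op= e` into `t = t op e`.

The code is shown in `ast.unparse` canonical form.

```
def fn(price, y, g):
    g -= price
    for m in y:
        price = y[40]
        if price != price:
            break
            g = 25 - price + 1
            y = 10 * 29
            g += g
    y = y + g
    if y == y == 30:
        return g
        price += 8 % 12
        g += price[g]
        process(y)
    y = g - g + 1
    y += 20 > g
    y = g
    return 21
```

Transformed code:
def fn(price, y, g):
    g = g - price
    for m in y:
        price = y[40]
        if price != price:
            break
    y = y + g
    if y == y == 30:
        return g
    y = g - g + 1
    y = y + (20 > g)
    y = g
    return 21

11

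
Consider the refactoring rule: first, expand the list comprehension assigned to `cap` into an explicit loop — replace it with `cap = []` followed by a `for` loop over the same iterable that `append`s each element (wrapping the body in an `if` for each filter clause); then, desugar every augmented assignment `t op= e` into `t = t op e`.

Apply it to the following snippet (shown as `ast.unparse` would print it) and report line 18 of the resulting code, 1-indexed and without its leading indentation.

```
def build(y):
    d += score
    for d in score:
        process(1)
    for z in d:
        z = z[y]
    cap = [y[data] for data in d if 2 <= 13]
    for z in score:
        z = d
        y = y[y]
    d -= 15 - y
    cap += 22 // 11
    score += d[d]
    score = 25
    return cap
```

Transformed code:
def build(y):
    d = d + score
    for d in score:
        process(1)
    for z in d:
        z = z[y]
    cap = []
    for data in d:
        if 2 <= 13:
            cap.append(y[data])
    for z in score:
        z = d
        y = y[y]
    d = d - (15 - y)
    cap = cap + 22 // 11
    score = score + d[d]
    score = 25
    return cap

return cap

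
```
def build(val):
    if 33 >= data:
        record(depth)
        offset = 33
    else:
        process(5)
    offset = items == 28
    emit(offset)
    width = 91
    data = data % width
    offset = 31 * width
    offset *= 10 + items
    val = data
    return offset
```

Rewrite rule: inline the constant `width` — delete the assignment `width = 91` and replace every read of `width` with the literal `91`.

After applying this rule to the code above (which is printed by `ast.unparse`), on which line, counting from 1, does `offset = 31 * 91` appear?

Transformed code:
def build(val):
    if 33 >= data:
        record(depth)
        offset = 33
    else:
        process(5)
    offset = items == 28
    emit(offset)
    data = data % 91
    offset = 31 * 91
    offset *= 10 + items
    val = data
    return offset

10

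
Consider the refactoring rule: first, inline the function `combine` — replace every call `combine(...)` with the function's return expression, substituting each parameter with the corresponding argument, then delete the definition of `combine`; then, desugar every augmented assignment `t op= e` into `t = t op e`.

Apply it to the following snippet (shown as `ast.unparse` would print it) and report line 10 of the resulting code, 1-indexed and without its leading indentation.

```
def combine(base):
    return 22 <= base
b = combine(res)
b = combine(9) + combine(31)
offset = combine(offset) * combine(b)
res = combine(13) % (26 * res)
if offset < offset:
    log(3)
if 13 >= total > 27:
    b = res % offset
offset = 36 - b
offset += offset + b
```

Transformed code:
b = 22 <= res
b = (22 <= 9) + (22 <= 31)
offset = (22 <= offset) * (22 <= b)
res = (22 <= 13) % (26 * res)
if offset < offset:
    log(3)
if 13 >= total > 27:
    b = res % offset
offset = 36 - b
offset = offset + (offset + b)

offset = offset + (offset + b)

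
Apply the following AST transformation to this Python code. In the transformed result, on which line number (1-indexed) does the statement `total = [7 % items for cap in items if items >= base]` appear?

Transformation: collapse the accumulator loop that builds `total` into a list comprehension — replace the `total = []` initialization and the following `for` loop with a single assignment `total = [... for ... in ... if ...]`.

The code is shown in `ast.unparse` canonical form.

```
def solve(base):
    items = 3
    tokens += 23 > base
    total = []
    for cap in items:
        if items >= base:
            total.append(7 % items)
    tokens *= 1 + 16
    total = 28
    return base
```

Transformed code:
def solve(base):
    items = 3
    tokens += 23 > base
    total = [7 % items for cap in items if items >= base]
    tokens *= 1 + 16
    total = 28
    return base

4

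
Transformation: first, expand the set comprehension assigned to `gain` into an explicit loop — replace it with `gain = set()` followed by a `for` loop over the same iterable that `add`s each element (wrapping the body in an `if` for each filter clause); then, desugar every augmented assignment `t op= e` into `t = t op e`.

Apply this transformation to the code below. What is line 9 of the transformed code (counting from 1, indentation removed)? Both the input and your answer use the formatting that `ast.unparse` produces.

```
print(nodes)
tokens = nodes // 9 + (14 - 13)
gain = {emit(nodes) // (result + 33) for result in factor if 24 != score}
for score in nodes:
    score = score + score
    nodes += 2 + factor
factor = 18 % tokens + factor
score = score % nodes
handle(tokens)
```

nodes = nodes + (2 + factor)

Transformed code:
print(nodes)
tokens = nodes // 9 + (14 - 13)
gain = set()
for result in factor:
    if 24 != score:
        gain.add(emit(nodes) // (result + 33))
for score in nodes:
    score = score + score
    nodes = nodes + (2 + factor)
factor = 18 % tokens + factor
score = score % nodes
handle(tokens)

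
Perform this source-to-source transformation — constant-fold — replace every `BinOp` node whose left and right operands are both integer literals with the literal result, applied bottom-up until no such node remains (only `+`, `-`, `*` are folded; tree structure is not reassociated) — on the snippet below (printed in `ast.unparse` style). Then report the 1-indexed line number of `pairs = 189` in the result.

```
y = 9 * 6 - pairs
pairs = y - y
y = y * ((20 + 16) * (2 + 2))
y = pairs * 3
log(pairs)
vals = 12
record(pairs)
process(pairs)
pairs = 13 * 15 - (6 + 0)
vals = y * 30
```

9

Transformed code:
y = 54 - pairs
pairs = y - y
y = y * 144
y = pairs * 3
log(pairs)
vals = 12
record(pairs)
process(pairs)
pairs = 189
vals = y * 30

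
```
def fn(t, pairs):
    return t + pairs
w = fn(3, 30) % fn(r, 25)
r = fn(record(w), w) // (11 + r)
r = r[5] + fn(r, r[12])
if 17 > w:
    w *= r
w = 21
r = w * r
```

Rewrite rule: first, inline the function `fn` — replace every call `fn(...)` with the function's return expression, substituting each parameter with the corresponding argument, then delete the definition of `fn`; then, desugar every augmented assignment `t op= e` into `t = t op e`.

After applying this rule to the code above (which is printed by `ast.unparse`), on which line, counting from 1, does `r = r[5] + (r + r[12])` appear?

3

Transformed code:
w = (3 + 30) % (r + 25)
r = (record(w) + w) // (11 + r)
r = r[5] + (r + r[12])
if 17 > w:
    w = w * r
w = 21
r = w * r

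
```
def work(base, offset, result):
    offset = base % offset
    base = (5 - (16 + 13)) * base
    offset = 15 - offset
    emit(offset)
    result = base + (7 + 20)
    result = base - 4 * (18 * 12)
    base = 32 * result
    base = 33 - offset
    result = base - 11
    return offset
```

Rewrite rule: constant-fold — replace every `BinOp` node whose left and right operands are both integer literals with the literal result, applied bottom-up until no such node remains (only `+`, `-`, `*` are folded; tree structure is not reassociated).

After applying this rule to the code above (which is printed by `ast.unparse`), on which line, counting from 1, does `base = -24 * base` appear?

Transformed code:
def work(base, offset, result):
    offset = base % offset
    base = -24 * base
    offset = 15 - offset
    emit(offset)
    result = base + 27
    result = base - 864
    base = 32 * result
    base = 33 - offset
    result = base - 11
    return offset

3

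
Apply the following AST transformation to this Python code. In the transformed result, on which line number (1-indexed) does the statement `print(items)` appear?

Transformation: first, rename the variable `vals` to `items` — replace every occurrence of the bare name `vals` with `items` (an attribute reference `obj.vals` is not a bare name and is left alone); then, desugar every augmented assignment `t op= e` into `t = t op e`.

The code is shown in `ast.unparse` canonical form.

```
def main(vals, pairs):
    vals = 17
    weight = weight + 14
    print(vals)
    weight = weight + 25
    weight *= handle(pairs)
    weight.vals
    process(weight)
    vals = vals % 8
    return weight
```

4

Transformed code:
def main(items, pairs):
    items = 17
    weight = weight + 14
    print(items)
    weight = weight + 25
    weight = weight * handle(pairs)
    weight.vals
    process(weight)
    items = items % 8
    return weight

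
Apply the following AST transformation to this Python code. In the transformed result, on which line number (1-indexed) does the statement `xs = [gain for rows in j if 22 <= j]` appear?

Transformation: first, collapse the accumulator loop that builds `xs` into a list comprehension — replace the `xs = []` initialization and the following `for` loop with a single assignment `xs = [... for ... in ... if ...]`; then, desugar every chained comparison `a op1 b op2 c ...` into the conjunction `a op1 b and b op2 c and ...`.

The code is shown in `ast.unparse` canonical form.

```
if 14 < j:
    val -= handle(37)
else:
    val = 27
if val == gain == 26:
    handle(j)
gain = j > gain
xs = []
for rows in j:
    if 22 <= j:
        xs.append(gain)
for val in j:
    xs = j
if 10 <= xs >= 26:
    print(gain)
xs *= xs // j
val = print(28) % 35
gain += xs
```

8

Transformed code:
if 14 < j:
    val -= handle(37)
else:
    val = 27
if val == gain and gain == 26:
    handle(j)
gain = j > gain
xs = [gain for rows in j if 22 <= j]
for val in j:
    xs = j
if 10 <= xs and xs >= 26:
    print(gain)
xs *= xs // j
val = print(28) % 35
gain += xs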